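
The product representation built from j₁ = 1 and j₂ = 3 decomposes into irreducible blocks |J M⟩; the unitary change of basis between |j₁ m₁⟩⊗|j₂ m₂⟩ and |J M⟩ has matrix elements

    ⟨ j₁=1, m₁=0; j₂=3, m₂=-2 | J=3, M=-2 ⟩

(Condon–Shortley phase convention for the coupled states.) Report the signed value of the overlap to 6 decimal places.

+√(1/3) = +0.577350

√[7·1!1!5!/8! · 1!1!1!5!1!5!] = √(300)
  +(−1)^0/∏(0,1,1,1,0,4)! = 1/24  (running 1/24)
  +(−1)^1/∏(1,0,0,0,1,5)! = -1/120  (running 1/30)
⟨..|..⟩ = √(300)·(1/30) = +0.577350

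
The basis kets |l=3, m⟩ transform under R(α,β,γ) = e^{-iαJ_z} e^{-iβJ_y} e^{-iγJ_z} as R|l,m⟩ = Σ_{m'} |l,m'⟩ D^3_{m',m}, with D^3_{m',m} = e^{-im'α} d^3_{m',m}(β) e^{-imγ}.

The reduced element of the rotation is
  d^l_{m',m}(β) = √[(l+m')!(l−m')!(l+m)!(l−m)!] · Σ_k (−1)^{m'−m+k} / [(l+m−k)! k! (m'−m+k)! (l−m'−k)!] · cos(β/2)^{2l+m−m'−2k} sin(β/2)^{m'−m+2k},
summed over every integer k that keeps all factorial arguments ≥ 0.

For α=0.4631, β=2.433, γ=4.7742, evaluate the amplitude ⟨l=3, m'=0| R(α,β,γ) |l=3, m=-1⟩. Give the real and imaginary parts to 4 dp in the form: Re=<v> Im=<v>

D^3_{0,-1}(0.4631,2.4330,4.7742) = e^{-i·0·0.4631}·d^3_{0,-1}(2.4330)·e^{-i·-1·4.7742}. Compute d first:
c=cos(2.433000/2)=0.346930, s=sin(2.433000/2)=0.937891; N=√[6·6·2·24]=41.569219
Admissible k: 0..2 (factorial args all ≥0)
  k=0: (−1)^1·41.5692/(12)·0.3469^5·0.9379^1 = -0.016329
  k=1: (−1)^2·41.5692/(4)·0.3469^3·0.9379^3 = +0.358011
  k=2: (−1)^3·41.5692/(12)·0.3469^1·0.9379^5 = -0.872157
d^3_{0,-1}(2.4330) = -0.016329 +0.358011 -0.872157 = -0.530475
Attach z-rotation phases: D = e^{-i(0)(0.4631)}·(-0.530475)·e^{-i(-1)(4.7742)} = -0.032768+0.529462i

Re=-0.0328 Im=0.5295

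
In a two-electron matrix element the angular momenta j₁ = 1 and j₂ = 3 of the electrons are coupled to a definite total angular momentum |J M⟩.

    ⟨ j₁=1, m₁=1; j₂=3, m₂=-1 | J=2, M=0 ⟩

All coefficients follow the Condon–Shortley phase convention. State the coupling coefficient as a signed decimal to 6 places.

+√(2/7) ≈ +0.534522

triangle: 2!*0!*4!/7! = 48/5040
(j±m)!: 2!*0!*2!*4!*2!*2! = 384
prefactor² = (2J+1)*Δ*N² = 128/7
  k=0: +1/(0!*2!*0!*2!*0!*2!) = 1/8
Σ = 1/8  ⇒  CG² = 128/7*(1/8)² = 2/7
CG = +√(2/7) = +0.534522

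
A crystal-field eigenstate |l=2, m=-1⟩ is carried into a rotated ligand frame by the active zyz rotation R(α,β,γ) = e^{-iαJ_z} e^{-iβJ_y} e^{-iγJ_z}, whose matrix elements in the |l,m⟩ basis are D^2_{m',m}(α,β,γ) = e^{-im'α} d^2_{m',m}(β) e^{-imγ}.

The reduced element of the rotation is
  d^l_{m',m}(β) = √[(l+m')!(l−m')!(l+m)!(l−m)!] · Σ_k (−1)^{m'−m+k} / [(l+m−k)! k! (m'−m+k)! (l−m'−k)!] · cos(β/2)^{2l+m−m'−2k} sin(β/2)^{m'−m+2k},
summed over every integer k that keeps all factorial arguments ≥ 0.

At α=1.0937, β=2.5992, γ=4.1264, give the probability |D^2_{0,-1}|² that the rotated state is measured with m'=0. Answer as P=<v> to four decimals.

Split into d^2_{0,-1}(β=2.5992) × two z-phases.
c=cos(2.599200/2)=0.267884, s=sin(2.599200/2)=0.963451; N=√[2·2·1·6]=4.898979
The bounds max(0,m−m')=0 and min(l+m,l−m')=1 give 2 terms
  k=0: (−1)^1·4.8990/(2)·0.2679^3·0.9635^1 = -0.045368
  k=1: (−1)^2·4.8990/(2)·0.2679^1·0.9635^3 = +0.586829
d^2_{0,-1}(2.5992) = -0.045368 +0.586829 = +0.541462
|D^2_{0,-1}|² = |d^2_{0,-1}(β)|² = (+0.541462)² = 0.293181 (the z-rotation phases have unit modulus)

P=0.2932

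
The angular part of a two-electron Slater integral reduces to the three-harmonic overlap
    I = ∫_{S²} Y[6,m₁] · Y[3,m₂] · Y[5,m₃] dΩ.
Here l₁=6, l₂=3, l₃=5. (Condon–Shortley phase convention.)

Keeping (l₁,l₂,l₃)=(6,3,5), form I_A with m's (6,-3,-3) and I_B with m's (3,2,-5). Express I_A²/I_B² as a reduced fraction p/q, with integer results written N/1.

11/6

Shared (l₁,l₂,l₃)=(6,3,5): N and (l;000)² cancel in I_A²/I_B².
A: Δ = 4!·8!·2!/15! = 1/675675; Racah Σ t=0..0: t=0:+1/1935360 = 1/1935360; ⇒ 3j(6 3 5; 6 -3 -3)² = 1/91, sgn +1
B: Δ = 4!·8!·2!/15! = 1/675675; Racah Σ t=3..3: t=3:−1/483840 = -1/483840; ⇒ 3j(6 3 5; 3 2 -5)² = 6/1001, sgn -1
I_A²/I_B² = (1/91)/(6/1001) = 11/6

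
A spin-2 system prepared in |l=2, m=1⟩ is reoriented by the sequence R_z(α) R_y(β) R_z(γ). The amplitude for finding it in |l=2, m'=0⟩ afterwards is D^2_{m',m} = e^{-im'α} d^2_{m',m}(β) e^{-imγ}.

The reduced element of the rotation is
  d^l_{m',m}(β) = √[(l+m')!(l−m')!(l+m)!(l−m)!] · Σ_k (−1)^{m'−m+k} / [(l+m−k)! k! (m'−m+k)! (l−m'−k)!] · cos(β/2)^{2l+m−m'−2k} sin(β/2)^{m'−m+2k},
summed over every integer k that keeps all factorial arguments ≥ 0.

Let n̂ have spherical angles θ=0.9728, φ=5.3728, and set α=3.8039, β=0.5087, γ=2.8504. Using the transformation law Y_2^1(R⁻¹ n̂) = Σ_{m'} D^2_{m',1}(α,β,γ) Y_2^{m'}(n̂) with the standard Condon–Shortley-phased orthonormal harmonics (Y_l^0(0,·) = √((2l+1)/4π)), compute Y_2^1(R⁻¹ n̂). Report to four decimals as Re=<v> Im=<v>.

Need the full column D^2_{m',1} for m'=−2..2 at α=3.8039, β=0.5087, γ=2.8504.
cos(β/2)=0.967827, sin(β/2)=0.251616
d^2_{-2,1}: single k=3 term ⇒ +0.030835;  D = +0.001387-0.030804i
d^2_{-1,1}: k∈[2..3] ⇒ +0.177908 -0.004008 = +0.173899;  D = +0.100659+0.141806i
d^2_{0,1}: k∈[1..2] ⇒ +0.558737 -0.037765 = +0.520972;  D = -0.499041-0.149569i
d^2_{1,1}: k∈[0..1] ⇒ +0.877387 -0.177908 = +0.699479;  D = +0.651861-0.253669i
d^2_{2,1}: single k=0 term ⇒ -0.456207;  D = +0.233524-0.391907i
Y_2^{m'}(θ=0.9728,φ=5.3728) and Σ D·Y over m':
  (+0.0014-0.0308i)·(-0.0653+0.2556i)  (+0.1007+0.1418i)·(+0.2205+0.2839i)  (-0.4990-0.1496i)·(-0.0155+0.0000i)  (+0.6519-0.2537i)·(-0.2205+0.2839i)  (+0.2335-0.3919i)·(-0.0653-0.2556i)
Y_2^1(R⁻¹ n̂) = -0.189701+0.271393i

Re=-0.1897 Im=0.2714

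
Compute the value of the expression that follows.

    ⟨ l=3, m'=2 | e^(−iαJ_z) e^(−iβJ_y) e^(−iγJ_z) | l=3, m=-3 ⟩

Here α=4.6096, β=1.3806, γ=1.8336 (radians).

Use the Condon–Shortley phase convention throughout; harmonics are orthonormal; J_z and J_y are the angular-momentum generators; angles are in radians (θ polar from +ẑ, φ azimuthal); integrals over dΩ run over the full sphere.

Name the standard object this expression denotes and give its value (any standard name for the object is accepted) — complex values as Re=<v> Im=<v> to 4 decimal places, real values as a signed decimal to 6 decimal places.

Wigner D-matrix element, Re=0.1657 Im=-0.1078

This is a Wigner D-matrix element — the rotation-matrix element ⟨l m'| R(α,β,γ) |l m⟩ in the angular-momentum basis.
D^3_{2,-3}(4.6096,1.3806,1.8336) = e^{-i·2·4.6096}·d^3_{2,-3}(1.3806)·e^{-i·-3·1.8336}. Compute d first:
Half-angle: c=0.771055, s=0.636769. N=√(120·1·1·720)=293.938769
k: max(0,(-3)−(2))=0 … min(3+(-3),3−(2))=0
  k=0: (−1)^5·293.9388/(120)·0.7711^1·0.6368^5 = -0.197728
d^3_{2,-3}(1.3806) = -0.197728
D = (-0.978943-0.204133i)·(-0.197728)·(+0.709234-0.704973i) = +0.165737-0.107831i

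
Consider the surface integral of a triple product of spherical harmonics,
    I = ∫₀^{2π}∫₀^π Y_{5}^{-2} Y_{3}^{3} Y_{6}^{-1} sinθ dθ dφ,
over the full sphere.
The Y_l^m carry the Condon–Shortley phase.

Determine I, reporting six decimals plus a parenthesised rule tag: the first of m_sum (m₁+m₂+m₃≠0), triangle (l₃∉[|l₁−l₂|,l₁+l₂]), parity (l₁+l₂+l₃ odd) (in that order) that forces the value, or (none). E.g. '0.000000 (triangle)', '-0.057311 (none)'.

0.145631 (none)

m-sum 0 ✓  L=14 even ✓  2≤6≤8 ✓
Π(2lᵢ+1) = 11×7×13 = 1001
triangle coeff Δ(5,3,6) = 1/675675
Σ_t [0,2]: t=0:+1/8640 t=1:−1/2304 t=2:+1/8640 = -7/34560
(3j)²=7/429 [(5 3 6; 0 0 0)], sign=-1
Σ_t [2,2]: t=2:+1/34560 = 1/34560
(3j)²=7/429 [(5 3 6; -2 3 -1)], sign=-1
⇒ 4πI² = 343/1287
I = (+1)√(343/1287/(4π)) = 0.14563067
No selection rule forces the value: the integral is nonzero (none).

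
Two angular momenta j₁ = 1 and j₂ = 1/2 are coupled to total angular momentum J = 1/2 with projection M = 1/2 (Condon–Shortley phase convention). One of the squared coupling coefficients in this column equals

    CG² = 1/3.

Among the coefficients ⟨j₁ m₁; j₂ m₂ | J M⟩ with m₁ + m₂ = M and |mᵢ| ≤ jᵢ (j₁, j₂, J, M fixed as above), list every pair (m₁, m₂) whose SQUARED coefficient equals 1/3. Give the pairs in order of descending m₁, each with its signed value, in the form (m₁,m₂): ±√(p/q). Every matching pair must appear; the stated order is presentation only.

(0,1/2): −√(1/3)

Admissible pairs with m₁+m₂ = M = 1/2: (0,1/2), (1,-1/2)
  (m₁,m₂)=(1,-1/2): CG² = 2/3, CG = +√(2/3)
  (m₁,m₂)=(0,1/2): CG² = 1/3, CG = −√(1/3)   ← matches the target
Pairs with CG² = 1/3: (0,1/2): −√(1/3)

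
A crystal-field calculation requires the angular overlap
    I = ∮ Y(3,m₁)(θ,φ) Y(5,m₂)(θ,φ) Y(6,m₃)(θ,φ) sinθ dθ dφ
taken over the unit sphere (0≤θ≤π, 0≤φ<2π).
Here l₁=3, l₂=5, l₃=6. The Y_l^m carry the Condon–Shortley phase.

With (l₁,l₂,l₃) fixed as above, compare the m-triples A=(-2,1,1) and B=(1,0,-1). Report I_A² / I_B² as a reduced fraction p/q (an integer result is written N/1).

3/1

Same 3,5,6: normalisation and zero-m 3j drop out of the ratio.
A: Δ: 2! 4! 8! / 15! → 1/675675; sum: t=1:−1/17280 t=2:+1/6912 = 1/11520; 3j²(3 5 6; -2 1 1) = Δ·Π!·Σ² = 2/143  (sign -1)
B: Δ: 2! 4! 8! / 15! → 1/675675; sum: t=0:+1/5760 t=1:−1/3456 t=2:+1/34560 = -1/11520; 3j²(3 5 6; 1 0 -1) = Δ·Π!·Σ² = 2/429  (sign +1)
I_A²/I_B² = (2/143)/(2/429) = 3/1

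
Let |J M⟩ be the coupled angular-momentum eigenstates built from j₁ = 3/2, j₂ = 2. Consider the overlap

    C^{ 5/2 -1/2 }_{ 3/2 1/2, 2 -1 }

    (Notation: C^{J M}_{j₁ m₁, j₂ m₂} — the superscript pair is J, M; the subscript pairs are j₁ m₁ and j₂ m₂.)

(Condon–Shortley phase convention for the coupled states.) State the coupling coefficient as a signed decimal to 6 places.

+√(5/14) = +0.597614

√[6·1!2!3!/7! · 2!1!1!3!2!3!] = √(72/35)
  +(−1)^0/∏(0,1,1,1,1,2)! = 1/2  (running 1/2)
  +(−1)^1/∏(1,0,0,0,2,3)! = -1/12  (running 5/12)
⟨..|..⟩ = √(72/35)·(5/12) = +0.597614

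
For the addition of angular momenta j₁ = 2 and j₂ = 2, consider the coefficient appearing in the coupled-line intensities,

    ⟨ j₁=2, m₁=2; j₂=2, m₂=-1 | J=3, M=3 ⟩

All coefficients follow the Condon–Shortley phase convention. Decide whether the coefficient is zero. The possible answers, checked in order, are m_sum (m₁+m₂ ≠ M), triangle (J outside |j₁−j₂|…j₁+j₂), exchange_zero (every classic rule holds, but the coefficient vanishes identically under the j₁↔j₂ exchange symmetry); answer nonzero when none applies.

m_sum

m-sum: m₁+m₂ = 2+(-1) = 1, M = 3  ✗ ⇒ coefficient is 0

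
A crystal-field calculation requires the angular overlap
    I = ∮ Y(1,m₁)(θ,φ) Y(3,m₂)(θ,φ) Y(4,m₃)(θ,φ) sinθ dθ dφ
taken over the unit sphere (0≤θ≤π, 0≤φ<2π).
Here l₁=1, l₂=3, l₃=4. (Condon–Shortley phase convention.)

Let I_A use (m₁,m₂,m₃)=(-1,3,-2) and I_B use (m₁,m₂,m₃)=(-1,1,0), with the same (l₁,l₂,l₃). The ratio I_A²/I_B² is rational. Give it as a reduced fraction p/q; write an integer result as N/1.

l's match ⇒ only the (l;m) 3-j factors differ between A and B.
A: triangle coeff Δ(1,3,4) = 1/252; Σ_t [0,0]: t=0:+1/1440 = 1/1440; (3j)²=1/252 [(1 3 4; -1 3 -2)], sign=+1
B: triangle coeff Δ(1,3,4) = 1/252; Σ_t [0,0]: t=0:+1/96 = 1/96; (3j)²=1/42 [(1 3 4; -1 1 0)], sign=+1
I_A²/I_B² = (1/252)/(1/42) = 1/6

1/6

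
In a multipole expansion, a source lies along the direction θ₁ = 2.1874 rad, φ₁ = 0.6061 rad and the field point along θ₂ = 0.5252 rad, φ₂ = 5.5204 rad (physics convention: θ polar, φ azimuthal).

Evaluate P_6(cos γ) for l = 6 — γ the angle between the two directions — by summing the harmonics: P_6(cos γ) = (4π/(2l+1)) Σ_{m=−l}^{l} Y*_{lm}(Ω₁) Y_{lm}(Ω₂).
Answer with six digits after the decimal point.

Expand P_6 via completeness: Σ_{m} conj(Y_{6,m}) at Ω₁ times Y_{6,m} at Ω₂ —
  m=-6: (-0.125355, -0.067671) × (-0.001038, -0.007604) = (-0.000384, 0.001023)  (running Σ = (-0.000384, 0.001023))
  m=-5: (0.347617, -0.038777) × (-0.035893, -0.028573) = (-0.013585, -0.008541)  (running Σ = (-0.013970, -0.007517))
  m=-4: (-0.319060, 0.278257) × (-0.162456, 0.014735) = (0.047733, -0.049906)  (running Σ = (0.033764, -0.057423))
  m=-3: (0.033992, -0.134523) × (-0.244517, 0.280165) = (0.029377, 0.042416)  (running Σ = (0.063141, -0.015006))
  m=-2: (-0.101118, -0.269792) × (0.022280, 0.492294) = (0.130564, -0.055791)  (running Σ = (0.193705, -0.070797))
  m=-1: (0.214336, 0.148563) × (0.133785, 0.127867) = (0.009679, 0.047282)  (running Σ = (0.203383, -0.023515))
  m=0: (0.224131, -0.000000) × (-0.382366, 0.000000) = (-0.085700, 0.000000)  (running Σ = (0.117683, -0.023515))
  m=1: (-0.214336, 0.148563) × (-0.133785, 0.127867) = (0.009679, -0.047282)  (running Σ = (0.127362, -0.070797))
  m=2: (-0.101118, 0.269792) × (0.022280, -0.492294) = (0.130564, 0.055791)  (running Σ = (0.257926, -0.015006))
  m=3: (-0.033992, -0.134523) × (0.244517, 0.280165) = (0.029377, -0.042416)  (running Σ = (0.287303, -0.057423))
  m=4: (-0.319060, -0.278257) × (-0.162456, -0.014735) = (0.047733, 0.049906)  (running Σ = (0.335036, -0.007517))
  m=5: (-0.347617, -0.038777) × (0.035893, -0.028573) = (-0.013585, 0.008541)  (running Σ = (0.321451, 0.001023))
  m=6: (-0.125355, 0.067671) × (-0.001038, 0.007604) = (-0.000384, -0.001023)  (running Σ = (0.321067, 0.000000))
Total Σ_m = (0.321067, 0.000000). Multiply by 0.966644: (0.310357, 0.000000). P_6(cos γ) = 0.310357

0.310357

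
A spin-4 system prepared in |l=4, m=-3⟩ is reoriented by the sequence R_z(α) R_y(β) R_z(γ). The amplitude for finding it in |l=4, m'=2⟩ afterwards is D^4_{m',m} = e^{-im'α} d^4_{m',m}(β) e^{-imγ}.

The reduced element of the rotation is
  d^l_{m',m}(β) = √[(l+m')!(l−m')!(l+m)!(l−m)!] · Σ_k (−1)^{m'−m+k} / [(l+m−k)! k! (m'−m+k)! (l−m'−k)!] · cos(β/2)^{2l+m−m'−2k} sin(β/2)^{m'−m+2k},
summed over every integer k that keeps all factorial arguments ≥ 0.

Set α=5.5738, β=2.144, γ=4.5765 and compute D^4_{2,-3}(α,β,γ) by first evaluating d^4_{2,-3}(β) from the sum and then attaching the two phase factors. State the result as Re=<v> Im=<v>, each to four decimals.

D^4_{2,-3}(5.5738,2.1440,4.5765) = e^{-i·2·5.5738}·d^4_{2,-3}(2.1440)·e^{-i·-3·4.5765}. Compute d first:
c=cos(2.144000/2)=0.478369, s=sin(2.144000/2)=0.878159; N=√[720·2·1·5040]=2693.993318
k: max(0,(-3)−(2))=0 … min(4+(-3),4−(2))=1
  k=0: (−1)^5·2693.9933/(240)·0.4784^3·0.8782^5 = -0.641711
  k=1: (−1)^6·2693.9933/(720)·0.4784^1·0.8782^7 = +0.720840
d^4_{2,-3}(2.1440) = -0.641711 +0.720840 = +0.079129
D = (+0.151441+0.988466i)·(+0.079129)·(+0.396469+0.918048i) = -0.067055+0.042012i

Re=-0.0671 Im=0.0420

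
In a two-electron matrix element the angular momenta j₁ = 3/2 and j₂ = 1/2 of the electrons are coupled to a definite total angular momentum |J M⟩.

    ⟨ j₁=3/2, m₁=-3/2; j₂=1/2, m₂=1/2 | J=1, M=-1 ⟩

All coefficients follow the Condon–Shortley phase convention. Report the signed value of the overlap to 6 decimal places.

√[3·1!2!0!/4! · 0!3!1!0!0!2!] = √(3)
  +(−1)^1/∏(1,0,2,0,0,0)! = -1/2  (running -1/2)
⟨..|..⟩ = √(3)·(-1/2) = -0.866025

−√(3/4) = -0.866025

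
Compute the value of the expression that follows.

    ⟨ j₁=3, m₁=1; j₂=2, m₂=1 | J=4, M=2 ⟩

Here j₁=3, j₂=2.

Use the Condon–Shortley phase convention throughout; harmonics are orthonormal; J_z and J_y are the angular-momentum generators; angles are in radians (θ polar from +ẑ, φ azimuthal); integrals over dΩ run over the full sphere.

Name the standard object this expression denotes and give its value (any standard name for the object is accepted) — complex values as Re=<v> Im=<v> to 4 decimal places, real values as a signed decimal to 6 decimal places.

Clebsch–Gordan coefficient, −√(1/28) ≈ -0.188982

This is a Clebsch–Gordan (vector-coupling) coefficient.
triangle: 1!·5!·3!/10! = 720/3628800
(j±m)!: 4!·2!·3!·1!·6!·2! = 414720
prefactor² = (2J+1)·Δ·N² = 5184/7
  k=0: +1/(0!·1!·2!·3!·3!·0!) = 1/72
  k=1: −1/(1!·0!·1!·2!·4!·1!) = -1/48
Σ = -1/144  ⇒  CG² = 5184/7·(-1/144)² = 1/28
CG = −√(1/28) = -0.188982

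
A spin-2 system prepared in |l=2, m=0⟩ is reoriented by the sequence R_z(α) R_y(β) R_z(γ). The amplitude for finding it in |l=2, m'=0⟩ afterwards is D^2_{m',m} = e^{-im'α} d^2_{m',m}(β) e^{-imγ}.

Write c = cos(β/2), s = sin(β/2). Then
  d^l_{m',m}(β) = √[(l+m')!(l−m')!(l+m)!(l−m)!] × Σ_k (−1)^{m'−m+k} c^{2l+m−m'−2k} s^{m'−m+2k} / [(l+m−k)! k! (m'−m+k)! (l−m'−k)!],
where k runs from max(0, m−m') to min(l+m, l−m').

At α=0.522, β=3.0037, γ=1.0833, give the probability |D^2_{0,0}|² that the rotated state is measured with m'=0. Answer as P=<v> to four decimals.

Split into d^2_{0,0}(β=3.0037) × two z-phases.
With c≡cos(β/2)=0.068892 and s≡sin(β/2)=0.997624, N=[2·2·2·2]^{1/2}=4.000000
k: max(0,(0)−(0))=0 … min(2+(0),2−(0))=2
  k=0: (−1)^0·4.0000/(4)·0.0689^4·0.9976^0 = +0.000023
  k=1: (−1)^1·4.0000/(1)·0.0689^2·0.9976^2 = -0.018894
  k=2: (−1)^2·4.0000/(4)·0.0689^0·0.9976^4 = +0.990530
d^2_{0,0}(3.0037) = +0.000023 -0.018894 +0.990530 = +0.971659
|D^2_{0,0}|² = |d^2_{0,0}(β)|² = (+0.971659)² = 0.944121 (the z-rotation phases have unit modulus)

P=0.9441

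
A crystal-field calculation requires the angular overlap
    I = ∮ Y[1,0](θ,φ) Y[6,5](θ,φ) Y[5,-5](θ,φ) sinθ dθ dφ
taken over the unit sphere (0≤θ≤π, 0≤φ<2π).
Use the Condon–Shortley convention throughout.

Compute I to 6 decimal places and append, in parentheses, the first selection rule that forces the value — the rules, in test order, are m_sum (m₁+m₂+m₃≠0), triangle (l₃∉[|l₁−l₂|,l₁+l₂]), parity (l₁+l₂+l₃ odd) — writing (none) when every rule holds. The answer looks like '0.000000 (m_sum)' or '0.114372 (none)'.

-0.135514 (none)

Checks pass: Σm=0; 12 even; l₃=5∈[5,7].
(2·1+1)(2·6+1)(2·5+1) = 429
Δ: 2! 0! 10! / 13! → 1/858
sum: t=1:−1/14400 = -1/14400
3j²(1 6 5; 0 0 0) = Δ·Π!·Σ² = 6/143  (sign +1)
sum: t=1:−1/3628800 = -1/3628800
3j²(1 6 5; 0 5 -5) = Δ·Π!·Σ² = 1/78  (sign -1)
combine: 4πI² = 429·6/143·1/78 = 3/13
take √, sign -1: I = -0.13551395
No selection rule forces the value: the integral is nonzero (none).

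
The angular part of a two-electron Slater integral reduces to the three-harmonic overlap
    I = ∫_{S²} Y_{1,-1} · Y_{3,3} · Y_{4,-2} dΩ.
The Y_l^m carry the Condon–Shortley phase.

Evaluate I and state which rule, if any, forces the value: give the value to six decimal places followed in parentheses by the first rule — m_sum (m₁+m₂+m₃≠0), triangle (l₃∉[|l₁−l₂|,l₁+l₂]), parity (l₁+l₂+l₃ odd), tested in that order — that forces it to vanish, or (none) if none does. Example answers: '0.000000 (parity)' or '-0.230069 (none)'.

Rules hold: Σm=0, L=8 even, 2≤4≤4.
N = 3·7·9 = 189
Δ = 0!·2!·6!/9! = 1/252
Racah Σ t=0..0: t=0:+1/36 = 1/36
⇒ 3j(1 3 4; 0 0 0)² = 4/63, sgn +1
Racah Σ t=0..0: t=0:+1/1440 = 1/1440
⇒ 3j(1 3 4; -1 3 -2)² = 1/252, sgn +1
4πI² = N·(3j₀)²·(3jₘ)² = 1/21
I = +1·√(0.047619/4π) = 0.06155813
No selection rule forces the value: the integral is nonzero (none).

0.061558 (none)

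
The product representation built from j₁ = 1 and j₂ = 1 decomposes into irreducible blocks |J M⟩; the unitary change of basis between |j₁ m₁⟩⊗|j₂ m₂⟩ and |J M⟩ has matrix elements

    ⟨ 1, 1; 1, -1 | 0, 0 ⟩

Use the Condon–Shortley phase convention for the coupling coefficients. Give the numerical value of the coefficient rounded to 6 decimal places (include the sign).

+0.577350

√[1·2!0!0!/3! · 2!0!0!2!0!0!] = √(4/3)
  +(−1)^0/∏(0,2,0,0,0,0)! = 1/2  (running 1/2)
⟨..|..⟩ = √(4/3)·(1/2) = +0.577350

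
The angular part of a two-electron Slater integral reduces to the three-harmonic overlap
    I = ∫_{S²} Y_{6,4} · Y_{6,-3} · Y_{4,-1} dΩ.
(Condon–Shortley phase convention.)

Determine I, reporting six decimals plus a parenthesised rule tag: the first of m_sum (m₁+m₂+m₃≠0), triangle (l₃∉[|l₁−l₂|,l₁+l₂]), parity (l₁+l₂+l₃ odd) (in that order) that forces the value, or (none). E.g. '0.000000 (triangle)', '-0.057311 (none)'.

m-sum 0 ✓  L=16 even ✓  0≤4≤12 ✓
Π(2lᵢ+1) = 13×13×9 = 1521
triangle coeff Δ(6,6,4) = 1/15315300
Σ_t [2,6]: t=2:+1/829440 t=3:−1/25920 t=4:+1/9216 t=5:−1/25920 t=6:+1/829440 = 7/207360
(3j)²=28/2431 [(6 6 4; 0 0 0)], sign=+1
Σ_t [0,2]: t=0:+1/967680 t=1:−1/120960 t=2:+1/207360 = -1/414720
(3j)²=21/4862 [(6 6 4; 4 -3 -1)], sign=+1
⇒ 4πI² = 2646/34969
I = (+1)√(2646/34969/(4π)) = 0.07759762
No selection rule forces the value: the integral is nonzero (none).

0.077598 (none)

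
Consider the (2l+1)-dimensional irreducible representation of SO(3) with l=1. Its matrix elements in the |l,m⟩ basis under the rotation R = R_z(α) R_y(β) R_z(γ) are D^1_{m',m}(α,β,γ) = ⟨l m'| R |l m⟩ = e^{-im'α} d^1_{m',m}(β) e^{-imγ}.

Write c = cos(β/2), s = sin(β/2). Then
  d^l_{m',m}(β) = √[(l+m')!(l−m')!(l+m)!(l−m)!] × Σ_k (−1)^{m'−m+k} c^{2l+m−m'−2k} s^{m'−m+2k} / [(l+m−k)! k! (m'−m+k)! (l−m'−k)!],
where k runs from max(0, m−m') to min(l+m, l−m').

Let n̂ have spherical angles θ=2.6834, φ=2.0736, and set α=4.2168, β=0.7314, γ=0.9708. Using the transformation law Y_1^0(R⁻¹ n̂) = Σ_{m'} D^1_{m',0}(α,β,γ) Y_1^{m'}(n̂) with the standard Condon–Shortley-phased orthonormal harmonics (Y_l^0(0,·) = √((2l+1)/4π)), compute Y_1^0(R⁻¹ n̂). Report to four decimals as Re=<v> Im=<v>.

Need the full column D^1_{m',0} for m'=−1..1 at α=4.2168, β=0.7314, γ=0.9708.
cos(β/2)=0.933874, sin(β/2)=0.357603
d^1_{-1,0}: single k=1 term ⇒ +0.472285;  D = -0.224595-0.415464i
d^1_{0,0}: k∈[0..1] ⇒ +0.872120 -0.127880 = +0.744240;  D = +0.744240+0.000000i
d^1_{1,0}: single k=0 term ⇒ -0.472285;  D = +0.224595-0.415464i
Y_1^{m'}(θ=2.6834,φ=2.0736) and Σ D·Y over m':
  (-0.2246-0.4155i)·(-0.0736-0.1339i)  (+0.7442+0.0000i)·(-0.4382+0.0000i)  (+0.2246-0.4155i)·(+0.0736-0.1339i)
Y_1^0(R⁻¹ n̂) = -0.404318+0.000000i

Re=-0.4043 Im=0.0000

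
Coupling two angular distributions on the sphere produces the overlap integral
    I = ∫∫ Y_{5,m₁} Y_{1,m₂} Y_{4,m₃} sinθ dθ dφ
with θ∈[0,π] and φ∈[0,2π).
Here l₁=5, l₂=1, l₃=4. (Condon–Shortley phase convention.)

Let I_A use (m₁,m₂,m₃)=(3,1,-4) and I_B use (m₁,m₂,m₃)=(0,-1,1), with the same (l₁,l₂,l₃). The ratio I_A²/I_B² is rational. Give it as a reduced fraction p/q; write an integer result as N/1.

1/10

l's match ⇒ only the (l;m) 3-j factors differ between A and B.
A: triangle coeff Δ(5,1,4) = 1/495; Σ_t [2,2]: t=2:+1/80640 = 1/80640; (3j)²=1/495 [(5 1 4; 3 1 -4)], sign=+1
B: triangle coeff Δ(5,1,4) = 1/495; Σ_t [0,0]: t=0:+1/1440 = 1/1440; (3j)²=2/99 [(5 1 4; 0 -1 1)], sign=-1
I_A²/I_B² = (1/495)/(2/99) = 1/10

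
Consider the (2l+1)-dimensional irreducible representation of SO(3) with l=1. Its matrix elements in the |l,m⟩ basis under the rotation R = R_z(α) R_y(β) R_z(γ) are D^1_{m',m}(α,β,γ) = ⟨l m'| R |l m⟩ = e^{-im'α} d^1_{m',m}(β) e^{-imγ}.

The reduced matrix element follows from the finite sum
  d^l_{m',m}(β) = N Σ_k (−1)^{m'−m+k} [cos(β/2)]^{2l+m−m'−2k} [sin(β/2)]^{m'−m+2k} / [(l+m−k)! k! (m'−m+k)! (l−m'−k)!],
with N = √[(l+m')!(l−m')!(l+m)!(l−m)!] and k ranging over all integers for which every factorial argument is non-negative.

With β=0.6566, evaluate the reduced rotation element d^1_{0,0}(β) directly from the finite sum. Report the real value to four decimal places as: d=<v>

d^1_{0,0}(β=0.6566) via the finite sum:
c=cos(0.656600/2)=0.946592, s=sin(0.656600/2)=0.322434; N=√[1·1·1·1]=1.000000
Admissible k: 0..1 (factorial args all ≥0)
  k=0: (−1)^0·1.0000/(1)·0.9466^2·0.3224^0 = +0.896036
  k=1: (−1)^1·1.0000/(1)·0.9466^0·0.3224^2 = -0.103964
d^1_{0,0}(0.6566) = +0.896036 -0.103964 = +0.792072

d=0.7921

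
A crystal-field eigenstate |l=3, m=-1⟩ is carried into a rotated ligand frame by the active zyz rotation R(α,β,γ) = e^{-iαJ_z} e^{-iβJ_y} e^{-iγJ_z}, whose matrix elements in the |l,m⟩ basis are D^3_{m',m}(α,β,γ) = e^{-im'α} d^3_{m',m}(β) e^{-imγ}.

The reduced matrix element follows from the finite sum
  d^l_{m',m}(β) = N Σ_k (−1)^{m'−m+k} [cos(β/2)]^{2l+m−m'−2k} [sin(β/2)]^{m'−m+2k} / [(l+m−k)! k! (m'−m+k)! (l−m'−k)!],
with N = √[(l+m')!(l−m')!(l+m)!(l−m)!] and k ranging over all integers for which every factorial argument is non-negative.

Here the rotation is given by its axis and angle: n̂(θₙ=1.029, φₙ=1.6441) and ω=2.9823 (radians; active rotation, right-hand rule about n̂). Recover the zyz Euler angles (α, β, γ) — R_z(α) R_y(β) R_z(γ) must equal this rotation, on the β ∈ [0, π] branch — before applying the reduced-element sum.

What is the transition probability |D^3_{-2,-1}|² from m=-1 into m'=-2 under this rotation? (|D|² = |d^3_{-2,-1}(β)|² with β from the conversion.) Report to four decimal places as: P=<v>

P=0.2040

Axis–angle → zyz. n̂ = (sinθₙcosφₙ, sinθₙsinφₙ, cosθₙ) = (-0.062749, +0.854483, +0.515676), ω = 2.9823.
R = I cosω + sinω [n̂]ₓ + (1−cosω) n̂n̂ᵀ gives
  R = [-0.979515, -0.188354, +0.071231; -0.024761, +0.463698, +0.885647; -0.199845, +0.865741, -0.458863]
β = atan2(√(R₁₃²+R₂₃²), R₃₃) = 2.047512; α = atan2(R₂₃, R₁₃) mod 2π = 1.490541; γ = atan2(R₃₂, −R₃₁) mod 2π = 1.343933
First d^3_{-2,-1}(β=2.0475), then the phase factors e^{-i(-2)α} and e^{-i(-1)γ}:
Half-angle: c=0.520162, s=0.854068. N=√(1·120·2·24)=75.894664
Admissible k: 1..2 (factorial args all ≥0)
  k=1: (−1)^0·75.8947/(24)·0.5202^5·0.8541^1 = +0.102845
  k=2: (−1)^1·75.8947/(12)·0.5202^3·0.8541^3 = -0.554527
d^3_{-2,-1}(2.0475) = +0.102845 -0.554527 = -0.451681
|D^3_{-2,-1}|² = |d^3_{-2,-1}(β)|² = (-0.451681)² = 0.204016 (the z-rotation phases have unit modulus)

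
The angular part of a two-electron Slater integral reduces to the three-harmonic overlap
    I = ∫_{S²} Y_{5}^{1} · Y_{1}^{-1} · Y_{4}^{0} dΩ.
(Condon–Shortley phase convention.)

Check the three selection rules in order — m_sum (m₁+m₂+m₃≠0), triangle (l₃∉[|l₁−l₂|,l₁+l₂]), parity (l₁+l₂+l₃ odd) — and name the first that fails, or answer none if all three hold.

m₁+m₂+m₃ = 1 − 1 + 0 = 0  ✓
triangle: |5−1|=4 ≤ l₃=4 ≤ 5+1=6  ✓
parity: l₁+l₂+l₃ = 10 is even  ✓

none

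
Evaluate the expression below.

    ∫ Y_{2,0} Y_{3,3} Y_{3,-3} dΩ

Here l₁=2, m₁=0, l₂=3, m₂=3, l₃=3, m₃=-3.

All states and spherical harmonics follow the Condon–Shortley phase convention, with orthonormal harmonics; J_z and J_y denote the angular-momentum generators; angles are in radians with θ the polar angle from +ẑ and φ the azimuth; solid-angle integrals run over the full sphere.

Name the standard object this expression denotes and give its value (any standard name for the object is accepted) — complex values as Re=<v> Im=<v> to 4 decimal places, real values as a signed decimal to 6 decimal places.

Gaunt coefficient, +0.210261

This is a Gaunt coefficient — the integral of a triple product of spherical harmonics over the sphere.
Checks pass: Σm=0; 8 even; l₃=3∈[1,5].
(2·2+1)(2·3+1)(2·3+1) = 245
Δ: 2! 2! 4! / 9! → 1/3780
sum: t=0:+1/24 t=1:−1/4 t=2:+1/24 = -1/6
3j²(2 3 3; 0 0 0) = Δ·Π!·Σ² = 4/105  (sign +1)
sum: t=2:+1/96 = 1/96
3j²(2 3 3; 0 3 -3) = Δ·Π!·Σ² = 5/84  (sign +1)
combine: 4πI² = 245·4/105·5/84 = 5/9
take √, sign +1: I = 0.21026104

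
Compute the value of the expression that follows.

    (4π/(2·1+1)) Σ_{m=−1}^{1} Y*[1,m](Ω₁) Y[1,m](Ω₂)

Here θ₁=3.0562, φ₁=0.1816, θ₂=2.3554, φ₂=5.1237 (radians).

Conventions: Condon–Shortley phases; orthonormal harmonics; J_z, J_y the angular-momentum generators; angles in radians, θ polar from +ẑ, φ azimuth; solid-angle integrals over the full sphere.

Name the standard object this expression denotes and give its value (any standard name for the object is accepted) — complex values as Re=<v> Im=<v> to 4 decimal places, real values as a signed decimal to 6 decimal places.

This sum is the spherical-harmonic addition theorem: it equals the Legendre polynomial P_l(cos γ) of the angle γ between the two directions.
Addition theorem: P_1(cos γ) = (4π/3) Σ_m Y*_{lm}(Ω₁) Y_{lm}(Ω₂), m = −1…1:
  m=-1: Y*=(0.028982, 0.005322)  Y=(0.097752, 0.224104)  product (0.001640, 0.007015)
  m=+0: Y*=(-0.486822, -0.000000)  Y=(-0.345220, 0.000000)  product (0.168061, 0.000000)
  m=+1: Y*=(-0.028982, 0.005322)  Y=(-0.097752, 0.224104)  product (0.001640, -0.007015)
Total Σ_m = (0.171341, 0.000000). Multiply by 4.188790: (0.717713, 0.000000). P_1(cos γ) = 0.717713

Legendre polynomial (addition theorem), +0.717713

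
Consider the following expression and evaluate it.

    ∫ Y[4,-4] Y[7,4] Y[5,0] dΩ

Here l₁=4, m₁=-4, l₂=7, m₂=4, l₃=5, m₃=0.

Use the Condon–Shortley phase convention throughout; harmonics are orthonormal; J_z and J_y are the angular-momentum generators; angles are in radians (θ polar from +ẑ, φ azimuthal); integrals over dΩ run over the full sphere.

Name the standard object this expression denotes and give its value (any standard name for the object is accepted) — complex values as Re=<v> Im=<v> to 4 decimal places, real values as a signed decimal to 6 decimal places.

This is a Gaunt coefficient — the integral of a triple product of spherical harmonics over the sphere.
Checks pass: Σm=0; 16 even; l₃=5∈[3,11].
(2·4+1)(2·7+1)(2·5+1) = 1485
Δ: 6! 2! 8! / 17! → 1/6126120
sum: t=2:+1/69120 t=3:−1/20736 t=4:+1/69120 = -1/51840
3j²(4 7 5; 0 0 0) = Δ·Π!·Σ² = 280/21879  (sign +1)
sum: t=6:+1/1036800 = 1/1036800
3j²(4 7 5; -4 4 0) = Δ·Π!·Σ² = 14/663  (sign -1)
combine: 4πI² = 1485·280/21879·14/663 = 19600/48841
take √, sign -1: I = -0.17870258

Gaunt coefficient, -0.178703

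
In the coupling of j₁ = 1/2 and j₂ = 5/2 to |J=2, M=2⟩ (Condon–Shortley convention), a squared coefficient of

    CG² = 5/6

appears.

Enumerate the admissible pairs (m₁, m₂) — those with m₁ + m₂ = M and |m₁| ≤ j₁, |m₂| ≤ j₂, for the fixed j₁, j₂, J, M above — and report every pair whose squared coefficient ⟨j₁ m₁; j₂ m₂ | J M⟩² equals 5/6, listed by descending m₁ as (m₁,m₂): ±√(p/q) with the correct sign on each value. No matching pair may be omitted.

Admissible pairs with m₁+m₂ = M = 2: (-1/2,5/2), (1/2,3/2)
  (m₁,m₂)=(1/2,3/2): CG² = 1/6, CG = +√(1/6)
  (m₁,m₂)=(-1/2,5/2): CG² = 5/6, CG = −√(5/6)   ← matches the target
Pairs with CG² = 5/6: (-1/2,5/2): −√(5/6)

(-1/2,5/2): −√(5/6)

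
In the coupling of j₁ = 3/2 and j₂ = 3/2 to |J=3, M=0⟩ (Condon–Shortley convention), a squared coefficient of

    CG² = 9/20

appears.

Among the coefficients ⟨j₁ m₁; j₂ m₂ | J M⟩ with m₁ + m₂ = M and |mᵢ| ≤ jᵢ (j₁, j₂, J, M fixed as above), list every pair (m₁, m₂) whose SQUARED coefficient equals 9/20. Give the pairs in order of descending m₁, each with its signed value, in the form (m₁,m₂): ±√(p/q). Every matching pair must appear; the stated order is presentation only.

Admissible pairs with m₁+m₂ = M = 0: (-3/2,3/2), (-1/2,1/2), (1/2,-1/2), (3/2,-3/2)
  (m₁,m₂)=(3/2,-3/2): CG² = 1/20, CG = +√(1/20)
  (m₁,m₂)=(1/2,-1/2): CG² = 9/20, CG = +√(9/20)   ← matches the target
  (m₁,m₂)=(-1/2,1/2): CG² = 9/20, CG = +√(9/20)   ← matches the target
  (m₁,m₂)=(-3/2,3/2): CG² = 1/20, CG = +√(1/20)
Pairs with CG² = 9/20: (1/2,-1/2): +√(9/20); (-1/2,1/2): +√(9/20)

(1/2,-1/2): +√(9/20); (-1/2,1/2): +√(9/20)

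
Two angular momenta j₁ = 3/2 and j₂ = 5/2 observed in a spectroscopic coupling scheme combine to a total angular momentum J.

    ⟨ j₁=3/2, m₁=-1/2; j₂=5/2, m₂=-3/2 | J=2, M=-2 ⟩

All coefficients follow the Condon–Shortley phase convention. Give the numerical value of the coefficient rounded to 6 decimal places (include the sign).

−√(8/21) ≈ -0.617213

j₁+j₂−J=2  J+j₁−j₂=1  J−j₁+j₂=3  j₁+j₂+J+1=7
(j₁±m₁, j₂±m₂, J±M) = (1,2,1,4,0,4)
P² = 96/7
sum k=1..1:
  [1] −1/6 = -1/6
S = -1/6
C² = P²·S² = 8/21 ; C = -0.617213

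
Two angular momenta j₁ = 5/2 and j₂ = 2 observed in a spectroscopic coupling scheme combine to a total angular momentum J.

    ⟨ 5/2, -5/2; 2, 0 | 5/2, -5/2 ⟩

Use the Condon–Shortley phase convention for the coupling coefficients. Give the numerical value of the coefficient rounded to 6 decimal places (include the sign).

√[6·2!3!2!/8! · 0!5!2!2!0!5!] = √(1440/7)
  +(−1)^2/∏(2,0,3,0,0,2)! = 1/24  (running 1/24)
⟨..|..⟩ = √(1440/7)·(1/24) = +0.597614

+0.597614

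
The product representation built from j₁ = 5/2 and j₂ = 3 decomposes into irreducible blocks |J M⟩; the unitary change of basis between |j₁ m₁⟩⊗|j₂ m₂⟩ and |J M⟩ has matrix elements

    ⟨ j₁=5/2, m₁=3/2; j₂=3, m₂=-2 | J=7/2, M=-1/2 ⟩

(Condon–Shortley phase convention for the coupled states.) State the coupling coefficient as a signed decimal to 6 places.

j₁+j₂−J=2  J+j₁−j₂=3  J−j₁+j₂=4  j₁+j₂+J+1=10
(j₁±m₁, j₂±m₂, J±M) = (4,1,1,5,3,4)
P² = 9216/35
sum k=0..1:
  [0] +1/24 = 1/24
  [1] −1/144 = -1/144
S = 5/144
C² = P²·S² = 20/63 ; C = +0.563436

+0.563436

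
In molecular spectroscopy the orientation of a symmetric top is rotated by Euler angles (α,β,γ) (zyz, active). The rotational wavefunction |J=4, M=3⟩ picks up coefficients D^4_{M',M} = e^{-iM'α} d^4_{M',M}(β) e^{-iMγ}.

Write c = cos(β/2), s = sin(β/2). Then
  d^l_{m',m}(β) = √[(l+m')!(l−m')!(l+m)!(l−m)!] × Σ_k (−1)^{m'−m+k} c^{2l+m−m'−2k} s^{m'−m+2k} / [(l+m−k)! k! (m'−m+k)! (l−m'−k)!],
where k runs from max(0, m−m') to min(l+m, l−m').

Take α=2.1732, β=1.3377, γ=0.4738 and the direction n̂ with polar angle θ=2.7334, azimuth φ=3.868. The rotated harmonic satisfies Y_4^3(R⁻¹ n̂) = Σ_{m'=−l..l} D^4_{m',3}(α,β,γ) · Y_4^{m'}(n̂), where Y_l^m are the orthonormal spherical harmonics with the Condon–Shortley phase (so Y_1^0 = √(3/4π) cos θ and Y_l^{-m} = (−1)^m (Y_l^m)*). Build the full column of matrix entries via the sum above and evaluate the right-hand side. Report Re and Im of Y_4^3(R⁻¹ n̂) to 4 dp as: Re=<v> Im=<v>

Need the full column D^4_{m',3} for m'=−4..4 at α=2.1732, β=1.3377, γ=0.4738.
cos(β/2)=0.784535, sin(β/2)=0.620084
d^4_{-4,3}: single k=7 term ⇒ +0.078219;  D = +0.043035+0.065316i
d^4_{-3,3}: k∈[6..7] ⇒ +0.244922 -0.021858 = +0.223064;  D = +0.083941-0.206667i
d^4_{-2,3}: k∈[5..6] ⇒ +0.496908 -0.103474 = +0.393434;  D = -0.384242+0.084550i
d^4_{-1,3}: k∈[4..5] ⇒ +0.740920 -0.277715 = +0.463206;  D = +0.338353+0.316348i
d^4_{0,3}: k∈[3..4] ⇒ +0.838452 -0.523787 = +0.314665;  D = +0.046835-0.311160i
d^4_{1,3}: k∈[2..3] ⇒ +0.711617 -0.740920 = -0.029303;  D = +0.026348-0.012825i
d^4_{2,3}: k∈[1..2] ⇒ +0.424426 -0.795426 = -0.371000;  D = -0.322808-0.182855i
d^4_{3,3}: k∈[0..1] ⇒ +0.143516 -0.627587 = -0.484072;  D = +0.042070+0.482240i
d^4_{4,3}: single k=0 term ⇒ -0.320836;  D = +0.247561-0.204081i
Y_4^{m'}(θ=2.7334,φ=3.868) and Σ D·Y over m':
  (+0.0430+0.0653i)·(-0.0107-0.0026i)  (+0.0839-0.2067i)·(-0.0411-0.0590i)  (-0.3842+0.0846i)·(+0.0304-0.2563i)  (+0.3384+0.3163i)·(+0.3733-0.3317i)  (+0.0468-0.3112i)·(+0.2715+0.0000i)  (+0.0263-0.0128i)·(-0.3733-0.3317i)  (-0.3228-0.1829i)·(+0.0304+0.2563i)  (+0.0421+0.4822i)·(+0.0411-0.0590i)  (+0.2476-0.2041i)·(-0.0107+0.0026i)
Y_4^3(R⁻¹ n̂) = +0.289025-0.046914i

Re=0.2890 Im=-0.0469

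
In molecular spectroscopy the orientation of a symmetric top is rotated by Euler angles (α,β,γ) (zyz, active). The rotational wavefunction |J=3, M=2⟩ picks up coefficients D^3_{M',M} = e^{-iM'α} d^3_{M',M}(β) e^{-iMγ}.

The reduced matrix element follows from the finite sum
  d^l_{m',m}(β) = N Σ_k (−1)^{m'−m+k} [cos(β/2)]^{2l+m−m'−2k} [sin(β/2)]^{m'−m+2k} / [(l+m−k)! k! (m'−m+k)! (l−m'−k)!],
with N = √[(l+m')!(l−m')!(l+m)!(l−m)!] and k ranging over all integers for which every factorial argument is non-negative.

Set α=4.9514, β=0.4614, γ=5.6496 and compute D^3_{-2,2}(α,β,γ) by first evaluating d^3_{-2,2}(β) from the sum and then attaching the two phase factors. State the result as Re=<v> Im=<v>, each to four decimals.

Re=0.0022 Im=-0.0126

D^3_{-2,2}(4.9514,0.4614,5.6496) = e^{-i·-2·4.9514}·d^3_{-2,2}(0.4614)·e^{-i·2·5.6496}. Compute d first:
Half-angle: c=0.973507, s=0.228659. N=√(1·120·120·1)=120.000000
k∈{4,5} keeps every argument non-negative
  k=4: (−1)^0·120.0000/(24)·0.9735^2·0.2287^4 = +0.012954
  k=5: (−1)^1·120.0000/(120)·0.9735^0·0.2287^6 = -0.000143
d^3_{-2,2}(0.4614) = +0.012954 -0.000143 = +0.012811
Phases: e^{-i·(-2)·4.9514}=-0.887907-0.460024i, e^{-i·(2)·5.6496}=+0.298982+0.954259i ⇒ D=+0.002223-0.012617i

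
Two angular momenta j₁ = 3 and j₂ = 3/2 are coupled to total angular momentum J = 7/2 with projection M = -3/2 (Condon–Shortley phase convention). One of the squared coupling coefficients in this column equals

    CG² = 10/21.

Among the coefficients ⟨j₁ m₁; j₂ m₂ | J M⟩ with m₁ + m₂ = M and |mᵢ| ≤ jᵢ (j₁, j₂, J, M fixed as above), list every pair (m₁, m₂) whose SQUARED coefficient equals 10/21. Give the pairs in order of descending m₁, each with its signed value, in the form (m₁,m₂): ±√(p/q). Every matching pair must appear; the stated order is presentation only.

(0,-3/2): +√(10/21)

Admissible pairs with m₁+m₂ = M = -3/2: (-3,3/2), (-2,1/2), (-1,-1/2), (0,-3/2)
  (m₁,m₂)=(0,-3/2): CG² = 10/21, CG = +√(10/21)   ← matches the target
  (m₁,m₂)=(-1,-1/2): CG² = 0/1, CG = 0
  (m₁,m₂)=(-2,1/2): CG² = 3/7, CG = −√(3/7)
  (m₁,m₂)=(-3,3/2): CG² = 2/21, CG = −√(2/21)
Pairs with CG² = 10/21: (0,-3/2): +√(10/21)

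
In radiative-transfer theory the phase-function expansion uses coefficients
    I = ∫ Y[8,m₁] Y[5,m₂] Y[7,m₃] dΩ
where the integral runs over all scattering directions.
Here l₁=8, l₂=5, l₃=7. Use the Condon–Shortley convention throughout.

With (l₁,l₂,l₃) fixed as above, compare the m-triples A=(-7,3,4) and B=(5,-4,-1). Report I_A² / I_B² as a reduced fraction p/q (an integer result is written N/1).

l's match ⇒ only the (l;m) 3-j factors differ between A and B.
A: triangle coeff Δ(8,5,7) = 1/814773960; Σ_t [5,6]: t=5:−1/2612736000 t=6:+1/1045094400 = 1/1741824000; (3j)²=33/3230 [(8 5 7; -7 3 4)], sign=-1
B: triangle coeff Δ(8,5,7) = 1/814773960; Σ_t [0,1]: t=0:+1/130636800 t=1:−1/232243200 = 1/298598400; (3j)²=7/1292 [(8 5 7; 5 -4 -1)], sign=+1
I_A²/I_B² = (33/3230)/(7/1292) = 66/35

66/35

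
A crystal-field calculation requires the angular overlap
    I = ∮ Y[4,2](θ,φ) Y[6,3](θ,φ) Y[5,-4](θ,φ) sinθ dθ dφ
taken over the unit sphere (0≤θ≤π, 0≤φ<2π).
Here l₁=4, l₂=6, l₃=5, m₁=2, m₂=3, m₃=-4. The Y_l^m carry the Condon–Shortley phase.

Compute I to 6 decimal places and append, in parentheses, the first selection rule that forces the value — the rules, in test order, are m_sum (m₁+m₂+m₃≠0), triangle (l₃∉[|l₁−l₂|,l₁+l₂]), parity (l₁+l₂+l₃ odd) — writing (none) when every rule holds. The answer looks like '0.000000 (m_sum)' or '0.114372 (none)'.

Σmᵢ = 1 ≠ 0, so the φ-integral vanishes; I = 0

0.000000 (m_sum)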